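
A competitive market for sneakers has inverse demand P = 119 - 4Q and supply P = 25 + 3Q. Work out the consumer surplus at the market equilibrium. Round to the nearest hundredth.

360.65

Setting demand equal to supply, 94 = 7Q, so Q* = 13.4286 and P* = 65.2857.
CS is the area between the demand curve and P* from 0 to Q*: (1/2)(13.4286)(53.7143) = 360.6531.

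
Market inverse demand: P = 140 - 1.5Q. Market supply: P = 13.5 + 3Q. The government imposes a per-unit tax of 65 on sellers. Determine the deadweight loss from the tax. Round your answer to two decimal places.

469.44

Without the tax, 140 - 1.5Q = 13.5 + 3Q so Q* = 28.1111 and P* = 97.8333.
A tax on sellers shifts supply up by 65: 140 - 1.5Q = 13.5 + 3Q + 65, so Q_t = 13.6667. Buyers pay P_b = 119.5; sellers receive P_s = P_b - 65 = 54.5.
The welfare triangle lost has base Q* - Q_t = 14.4444 and height t = 65, so DWL = (1/2)(14.4444)(65) = 469.4444.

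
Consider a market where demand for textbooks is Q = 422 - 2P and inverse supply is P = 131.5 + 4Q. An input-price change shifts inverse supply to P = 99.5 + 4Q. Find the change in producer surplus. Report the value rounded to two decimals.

Rewriting demand in inverse form: P = 211 - 0.5Q.
Initial equilibrium: Q_0 = 17.6667, P_0 = 202.1667; CS_0 = (1/2)(17.6667)(8.8333) = 78.0278, PS_0 = (1/2)(17.6667)(70.6667) = 624.2222.
New equilibrium: 211 - 0.5Q = 99.5 + 4Q gives Q_1 = 24.7778, P_1 = 198.6111; CS_1 = 153.4846, PS_1 = 1227.8765.
Change in producer surplus = 1227.8765 - 624.2222 = 603.6543.

603.65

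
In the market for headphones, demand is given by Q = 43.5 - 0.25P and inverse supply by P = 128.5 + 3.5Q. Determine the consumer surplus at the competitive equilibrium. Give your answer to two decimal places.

73.61

Rewriting demand in inverse form: P = 174 - 4Q.
Setting demand equal to supply, 45.5 = 7.5Q, so Q* = 6.0667 and P* = 149.7333.
Consumer surplus is the triangle under demand above P*: (1/2)(6.0667)(174 - 149.7333) = (1/2)(6.0667)(24.2667) = 73.6089.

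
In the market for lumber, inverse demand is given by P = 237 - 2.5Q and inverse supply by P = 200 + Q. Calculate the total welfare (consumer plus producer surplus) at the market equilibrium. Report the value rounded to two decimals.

195.57

Setting demand equal to supply, 37 = 3.5Q, so Q* = 10.5714 and P* = 210.5714.
CS = (1/2)(10.5714)(26.4286) = 139.6939 and PS = (1/2)(10.5714)(10.5714) = 55.8776, so total surplus = 195.5714.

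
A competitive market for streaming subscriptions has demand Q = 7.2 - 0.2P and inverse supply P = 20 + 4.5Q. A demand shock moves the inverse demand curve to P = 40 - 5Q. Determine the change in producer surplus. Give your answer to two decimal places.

3.59

Rewriting demand in inverse form: P = 36 - 5Q.
Initial equilibrium: Q_0 = 1.6842, P_0 = 27.5789; CS_0 = (1/2)(1.6842)(8.4211) = 7.0914, PS_0 = (1/2)(1.6842)(7.5789) = 6.3823.
New equilibrium: 40 - 5Q = 20 + 4.5Q gives Q_1 = 2.1053, P_1 = 29.4737; CS_1 = 11.0803, PS_1 = 9.9723.
Change in producer surplus = 9.9723 - 6.3823 = 3.59.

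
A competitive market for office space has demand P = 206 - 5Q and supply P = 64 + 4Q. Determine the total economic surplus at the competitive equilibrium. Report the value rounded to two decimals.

Setting demand equal to supply, 142 = 9Q, so Q* = 15.7778 and P* = 127.1111.
CS = (1/2)(15.7778)(78.8889) = 622.3457 and PS = (1/2)(15.7778)(63.1111) = 497.8765, so total surplus = 1120.2222.

1120.22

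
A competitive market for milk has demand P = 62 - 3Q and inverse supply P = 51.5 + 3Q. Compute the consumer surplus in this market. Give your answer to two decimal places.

4.59

Equilibrium: 62 - 3Q = 51.5 + 3Q, so Q* = 1.75 and P* = 56.75.
Consumer surplus is the triangle under demand above P*: (1/2)(1.75)(62 - 56.75) = (1/2)(1.75)(5.25) = 4.5938.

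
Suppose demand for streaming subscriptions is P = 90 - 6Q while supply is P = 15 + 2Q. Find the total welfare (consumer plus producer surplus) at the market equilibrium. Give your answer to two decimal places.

Setting demand equal to supply, 75 = 8Q, so Q* = 9.375 and P* = 33.75.
Total surplus is the full triangle between the curves from 0 to Q*: (1/2)(9.375)(90 - 15) = 351.5625.

351.56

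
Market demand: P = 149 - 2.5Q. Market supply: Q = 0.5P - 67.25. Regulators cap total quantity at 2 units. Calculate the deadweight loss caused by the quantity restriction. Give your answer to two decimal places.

Rewriting supply in inverse form: P = 134.5 + 2Q.
Unrestricted equilibrium: Q* = (149 - 134.5)/(2.5 + 2) = 3.2222.
At Q = 2 the demand price is 149 - 2.5(2) = 144 and the supply price is 134.5 + 2(2) = 138.5.
Deadweight loss is the triangle between the curves from 2 to 3.2222: (1/2)(144 - 138.5)(3.2222 - 2) = 3.3611.

3.36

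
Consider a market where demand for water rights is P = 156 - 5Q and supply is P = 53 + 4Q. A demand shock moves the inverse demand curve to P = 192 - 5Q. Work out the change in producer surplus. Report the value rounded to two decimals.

Initial equilibrium: Q_0 = 11.4444, P_0 = 98.7778; CS_0 = (1/2)(11.4444)(57.2222) = 327.4383, PS_0 = (1/2)(11.4444)(45.7778) = 261.9506.
New equilibrium: 192 - 5Q = 53 + 4Q gives Q_1 = 15.4444, P_1 = 114.7778; CS_1 = 596.3272, PS_1 = 477.0617.
Change in producer surplus = 477.0617 - 261.9506 = 215.1111.

215.11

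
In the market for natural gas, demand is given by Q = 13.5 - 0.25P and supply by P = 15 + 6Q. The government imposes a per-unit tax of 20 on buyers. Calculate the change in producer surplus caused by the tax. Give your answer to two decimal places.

-34.80

Rewriting demand in inverse form: P = 54 - 4Q.
Without the tax, 54 - 4Q = 15 + 6Q so Q* = 3.9 and P* = 38.4.
A tax on buyers shifts demand down by 20: (54 - 20) - 4Q = 15 + 6Q, so Q_t = 1.9. Buyers pay P_b = 46.4; sellers receive P_s = P_b - 20 = 26.4.
PS falls from (1/2)(3.9)(23.4) = 45.63 to (1/2)(1.9)(11.4) = 10.83, a change of -34.8.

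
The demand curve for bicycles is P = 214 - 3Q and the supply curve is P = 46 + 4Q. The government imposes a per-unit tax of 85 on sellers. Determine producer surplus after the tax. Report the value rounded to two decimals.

281.18

Pre-tax equilibrium: 214 - 3Q = 46 + 4Q gives Q* = 24, P* = 142.
With the tax, sellers need 85 more per unit: 214 - 3Q = 46 + 4Q + 85, so Q_t = 11.8571. Buyers pay P_b = 178.4286; sellers receive P_s = P_b - 85 = 93.4286.
Producer surplus is the triangle above supply below P_s: (1/2)(11.8571)(93.4286 - 46) = 281.1837.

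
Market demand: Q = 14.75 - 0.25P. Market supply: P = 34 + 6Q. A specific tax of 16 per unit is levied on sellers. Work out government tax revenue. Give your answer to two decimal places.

Rewriting demand in inverse form: P = 59 - 4Q.
Pre-tax equilibrium: 59 - 4Q = 34 + 6Q gives Q* = 2.5, P* = 49.
With the tax, sellers need 16 more per unit: 59 - 4Q = 34 + 6Q + 16, so Q_t = 0.9. Buyers pay P_b = 55.4; sellers receive P_s = P_b - 16 = 39.4.
Tax revenue = t x Q_t = 16 x 0.9 = 14.4.

14.40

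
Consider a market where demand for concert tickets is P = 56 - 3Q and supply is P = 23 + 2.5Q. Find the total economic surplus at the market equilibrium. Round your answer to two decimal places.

99.00

Equilibrium: 56 - 3Q = 23 + 2.5Q, so Q* = 6 and P* = 38.
CS = (1/2)(6)(18) = 54 and PS = (1/2)(6)(15) = 45, so total surplus = 99.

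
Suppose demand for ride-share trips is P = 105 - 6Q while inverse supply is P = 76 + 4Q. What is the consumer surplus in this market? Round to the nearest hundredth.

25.23

Setting demand equal to supply, 29 = 10Q, so Q* = 2.9 and P* = 87.6.
The demand choke price is 105, so CS = (1/2)(Q*)(105 - P*) = (1/2)(2.9)(17.4) = 25.23.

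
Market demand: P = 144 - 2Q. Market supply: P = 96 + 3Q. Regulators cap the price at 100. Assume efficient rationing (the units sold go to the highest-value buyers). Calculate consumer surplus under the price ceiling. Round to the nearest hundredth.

Free-market equilibrium: 144 - 2Q = 96 + 3Q gives Q* = 9.6, P* = 124.8.
At P = 100, sellers supply (100 - 96)/3 = 1.3333 while buyers want more, so the quantity traded is 1.3333 at price 100.
The demand price at Q = 1.3333 is 141.3333. CS is the trapezoid between demand and 100 over [0, 1.3333]: (1/2)[(144 - 100) + (141.3333 - 100)](1.3333) = 56.8889.

56.89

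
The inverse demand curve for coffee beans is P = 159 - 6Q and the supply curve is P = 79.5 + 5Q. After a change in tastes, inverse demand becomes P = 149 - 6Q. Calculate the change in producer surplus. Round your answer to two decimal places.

-30.79

Initial equilibrium: Q_0 = 7.2273, P_0 = 115.6364; CS_0 = (1/2)(7.2273)(43.3636) = 156.7004, PS_0 = (1/2)(7.2273)(36.1364) = 130.5837.
New equilibrium: 149 - 6Q = 79.5 + 5Q gives Q_1 = 6.3182, P_1 = 111.0909; CS_1 = 119.7583, PS_1 = 99.7986.
Change in producer surplus = 99.7986 - 130.5837 = -30.7851.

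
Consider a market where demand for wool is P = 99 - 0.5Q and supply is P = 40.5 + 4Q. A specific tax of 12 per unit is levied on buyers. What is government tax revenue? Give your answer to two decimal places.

Without the tax, 99 - 0.5Q = 40.5 + 4Q so Q* = 13 and P* = 92.5.
With the tax, buyers' net willingness to pay falls by 12: (99 - 12) - 0.5Q = 40.5 + 4Q, so Q_t = 10.3333. Buyers pay P_b = 93.8333; sellers receive P_s = P_b - 12 = 81.8333.
Tax revenue = t x Q_t = 12 x 10.3333 = 124.

124.00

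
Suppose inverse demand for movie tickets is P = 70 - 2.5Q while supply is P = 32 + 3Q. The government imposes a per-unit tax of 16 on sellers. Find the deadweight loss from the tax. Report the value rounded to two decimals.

Without the tax, 70 - 2.5Q = 32 + 3Q so Q* = 6.9091 and P* = 52.7273.
A tax on sellers shifts supply up by 16: 70 - 2.5Q = 32 + 3Q + 16, so Q_t = 4. Buyers pay P_b = 60; sellers receive P_s = P_b - 16 = 44.
Deadweight loss is the triangle between the curves from Q_t to Q*: (1/2)(6.9091 - 4)(16) = 23.2727.

23.27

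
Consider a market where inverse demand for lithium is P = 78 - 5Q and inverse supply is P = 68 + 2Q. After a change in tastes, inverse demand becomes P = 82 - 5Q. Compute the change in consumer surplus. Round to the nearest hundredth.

Initial equilibrium: Q_0 = 1.4286, P_0 = 70.8571; CS_0 = (1/2)(1.4286)(7.1429) = 5.102, PS_0 = (1/2)(1.4286)(2.8571) = 2.0408.
New equilibrium: 82 - 5Q = 68 + 2Q gives Q_1 = 2, P_1 = 72; CS_1 = 10, PS_1 = 4.
Change in consumer surplus = 10 - 5.102 = 4.898.

4.90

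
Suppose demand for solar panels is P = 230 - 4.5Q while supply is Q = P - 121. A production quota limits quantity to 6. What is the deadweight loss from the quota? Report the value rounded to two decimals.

Rewriting supply in inverse form: P = 121 + Q.
Without the quota, 230 - 4.5Q = 121 + Q gives Q* = 19.8182.
At Q = 6 the demand price is 230 - 4.5(6) = 203 and the supply price is 121 + (6) = 127.
Deadweight loss is the triangle between the curves from 6 to 19.8182: (1/2)(203 - 127)(19.8182 - 6) = 525.0909.

525.09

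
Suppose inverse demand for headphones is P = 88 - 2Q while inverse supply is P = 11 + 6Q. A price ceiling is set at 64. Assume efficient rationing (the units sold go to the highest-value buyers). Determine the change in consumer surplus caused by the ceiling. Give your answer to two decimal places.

41.33

Free-market equilibrium: 88 - 2Q = 11 + 6Q gives Q* = 9.625, P* = 68.75.
At the ceiling price 64, quantity supplied is (64 - 11)/6 = 8.8333; supply is the short side, so Q = 8.8333 trades at P = 64.
CS goes from (1/2)(9.625)(19.25) = 92.6406 to 133.9722 (computed as (88 - 64)(8.8333) - (1/2)(2)(8.8333)^2), a change of 41.3316.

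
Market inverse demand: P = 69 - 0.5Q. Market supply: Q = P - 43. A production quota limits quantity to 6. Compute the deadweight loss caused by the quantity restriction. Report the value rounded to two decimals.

Rewriting supply in inverse form: P = 43 + Q.
Unrestricted equilibrium: Q* = (69 - 43)/(0.5 + 1) = 17.3333.
At Q = 6 the demand price is 69 - 0.5(6) = 66 and the supply price is 43 + (6) = 49.
Deadweight loss is the triangle between the curves from 6 to 17.3333: (1/2)(66 - 49)(17.3333 - 6) = 96.3333.

96.33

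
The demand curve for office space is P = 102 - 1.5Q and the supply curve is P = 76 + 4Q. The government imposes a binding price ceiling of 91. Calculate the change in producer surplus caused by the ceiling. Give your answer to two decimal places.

-16.57

Free-market equilibrium: 102 - 1.5Q = 76 + 4Q gives Q* = 4.7273, P* = 94.9091.
At the ceiling price 91, quantity supplied is (91 - 76)/4 = 3.75; supply is the short side, so Q = 3.75 trades at P = 91.
PS goes from (1/2)(4.7273)(18.9091) = 44.6942 to 28.125 (computed as (91 - 76)(3.75) - (1/2)(4)(3.75)^2), a change of -16.5692.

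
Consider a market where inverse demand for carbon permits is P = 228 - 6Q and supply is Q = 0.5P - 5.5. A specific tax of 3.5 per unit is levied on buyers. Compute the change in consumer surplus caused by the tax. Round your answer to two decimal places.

Rewriting supply in inverse form: P = 11 + 2Q.
Without the tax, 228 - 6Q = 11 + 2Q so Q* = 27.125 and P* = 65.25.
With the tax, buyers' net willingness to pay falls by 3.5: (228 - 3.5) - 6Q = 11 + 2Q, so Q_t = 26.6875. Buyers pay P_b = 67.875; sellers receive P_s = P_b - 3.5 = 64.375.
CS falls from (1/2)(27.125)(162.75) = 2207.2969 to (1/2)(26.6875)(160.125) = 2136.668, a change of -70.6289.

-70.63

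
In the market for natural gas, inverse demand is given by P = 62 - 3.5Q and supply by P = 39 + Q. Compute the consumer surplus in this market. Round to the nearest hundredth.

Setting demand equal to supply, 23 = 4.5Q, so Q* = 5.1111 and P* = 44.1111.
Consumer surplus is the triangle under demand above P*: (1/2)(5.1111)(62 - 44.1111) = (1/2)(5.1111)(17.8889) = 45.716.

45.72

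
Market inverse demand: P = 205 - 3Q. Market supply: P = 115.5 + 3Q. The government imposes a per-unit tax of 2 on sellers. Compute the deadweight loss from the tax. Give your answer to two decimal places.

Without the tax, 205 - 3Q = 115.5 + 3Q so Q* = 14.9167 and P* = 160.25.
With the tax, sellers need 2 more per unit: 205 - 3Q = 115.5 + 3Q + 2, so Q_t = 14.5833. Buyers pay P_b = 161.25; sellers receive P_s = P_b - 2 = 159.25.
Deadweight loss is the triangle between the curves from Q_t to Q*: (1/2)(14.9167 - 14.5833)(2) = 0.3333.

0.33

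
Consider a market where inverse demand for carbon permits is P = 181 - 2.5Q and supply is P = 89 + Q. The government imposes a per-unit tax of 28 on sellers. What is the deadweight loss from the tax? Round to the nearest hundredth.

Pre-tax equilibrium: 181 - 2.5Q = 89 + Q gives Q* = 26.2857, P* = 115.2857.
With the tax, sellers need 28 more per unit: 181 - 2.5Q = 89 + Q + 28, so Q_t = 18.2857. Buyers pay P_b = 135.2857; sellers receive P_s = P_b - 28 = 107.2857.
Deadweight loss is the triangle between the curves from Q_t to Q*: (1/2)(26.2857 - 18.2857)(28) = 112.

112.00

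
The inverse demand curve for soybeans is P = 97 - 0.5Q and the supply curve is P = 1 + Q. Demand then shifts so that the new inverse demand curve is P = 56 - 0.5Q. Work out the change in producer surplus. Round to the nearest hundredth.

-1375.78

Initial equilibrium: Q_0 = 64, P_0 = 65; CS_0 = (1/2)(64)(32) = 1024, PS_0 = (1/2)(64)(64) = 2048.
New equilibrium: 56 - 0.5Q = 1 + Q gives Q_1 = 36.6667, P_1 = 37.6667; CS_1 = 336.1111, PS_1 = 672.2222.
Change in producer surplus = 672.2222 - 2048 = -1375.7778.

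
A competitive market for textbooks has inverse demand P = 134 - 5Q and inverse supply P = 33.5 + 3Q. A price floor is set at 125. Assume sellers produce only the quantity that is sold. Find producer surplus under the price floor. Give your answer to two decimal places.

159.84

Free-market equilibrium: 134 - 5Q = 33.5 + 3Q gives Q* = 12.5625, P* = 71.1875.
At P = 125, buyers demand (134 - 125)/5 = 1.8 while sellers would supply more, so the quantity traded is 1.8 at price 125.
The supply price at Q = 1.8 is 38.9. PS is the trapezoid between 125 and supply over [0, 1.8]: (1/2)[(125 - 33.5) + (125 - 38.9)](1.8) = 159.84.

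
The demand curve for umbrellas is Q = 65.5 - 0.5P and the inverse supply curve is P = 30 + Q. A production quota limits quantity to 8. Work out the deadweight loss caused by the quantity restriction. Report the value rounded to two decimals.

988.17

Rewriting demand in inverse form: P = 131 - 2Q.
Unrestricted equilibrium: Q* = (131 - 30)/(2 + 1) = 33.6667.
At Q = 8 the demand price is 131 - 2(8) = 115 and the supply price is 30 + (8) = 38.
DWL = (1/2)(gap between curves at 8) x (Q* - 8) = (1/2)(77)(25.6667) = 988.1667.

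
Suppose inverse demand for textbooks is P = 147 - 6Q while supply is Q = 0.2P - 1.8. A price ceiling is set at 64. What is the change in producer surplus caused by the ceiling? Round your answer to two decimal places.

Rewriting supply in inverse form: P = 9 + 5Q.
Without the control, 147 - 6Q = 9 + 5Q so Q* = 12.5455 and P* = 71.7273.
At P = 64, sellers supply (64 - 9)/5 = 11 while buyers want more, so the quantity traded is 11 at price 64.
PS goes from (1/2)(12.5455)(62.7273) = 393.4711 to 302.5 (computed as (64 - 9)(11) - (1/2)(5)(11)^2), a change of -90.9711.

-90.97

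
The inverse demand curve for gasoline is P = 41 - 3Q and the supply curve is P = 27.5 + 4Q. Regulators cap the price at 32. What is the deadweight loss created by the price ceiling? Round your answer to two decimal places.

2.26

Without the control, 41 - 3Q = 27.5 + 4Q so Q* = 1.9286 and P* = 35.2143.
At the ceiling price 32, quantity supplied is (32 - 27.5)/4 = 1.125; supply is the short side, so Q = 1.125 trades at P = 32.
The lost-trades triangle has base Q* - 1.125 = 0.8036 and height equal to the gap between the curves at Q = 1.125, which is 37.625 - 32 = 5.625. DWL = (1/2)(0.8036)(5.625) = 2.26.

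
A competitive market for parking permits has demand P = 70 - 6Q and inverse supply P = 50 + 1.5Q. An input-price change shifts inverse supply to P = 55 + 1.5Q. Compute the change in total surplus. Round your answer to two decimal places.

Initial equilibrium: Q_0 = 2.6667, P_0 = 54; CS_0 = (1/2)(2.6667)(16) = 21.3333, PS_0 = (1/2)(2.6667)(4) = 5.3333.
New equilibrium: 70 - 6Q = 55 + 1.5Q gives Q_1 = 2, P_1 = 58; CS_1 = 12, PS_1 = 3.
Change in total surplus = (12 + 3) - (21.3333 + 5.3333) = -11.6667.

-11.67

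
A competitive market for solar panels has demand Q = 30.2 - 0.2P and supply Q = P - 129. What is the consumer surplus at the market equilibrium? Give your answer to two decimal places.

33.61

Rewriting demand in inverse form: P = 151 - 5Q.
Rewriting supply in inverse form: P = 129 + Q.
Set 151 - 5Q = 129 + Q, which gives 22 = 6Q, so Q* = 3.6667 and P* = 151 - 5(3.6667) = 132.6667.
The demand choke price is 151, so CS = (1/2)(Q*)(151 - P*) = (1/2)(3.6667)(18.3333) = 33.6111.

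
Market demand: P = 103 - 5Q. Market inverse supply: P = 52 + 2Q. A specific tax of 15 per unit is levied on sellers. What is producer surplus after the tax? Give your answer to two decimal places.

26.45

Without the tax, 103 - 5Q = 52 + 2Q so Q* = 7.2857 and P* = 66.5714.
A tax on sellers shifts supply up by 15: 103 - 5Q = 52 + 2Q + 15, so Q_t = 5.1429. Buyers pay P_b = 77.2857; sellers receive P_s = P_b - 15 = 62.2857.
PS = (1/2)(Q_t)(P_s - 52) = (1/2)(5.1429)(10.2857) = 26.449.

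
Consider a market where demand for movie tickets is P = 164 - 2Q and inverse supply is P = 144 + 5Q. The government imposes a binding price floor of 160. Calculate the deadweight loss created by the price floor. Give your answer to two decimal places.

Free-market equilibrium: 164 - 2Q = 144 + 5Q gives Q* = 2.8571, P* = 158.2857.
At the floor price 160, quantity demanded is (164 - 160)/2 = 2; demand is the short side, so Q = 2 trades at P = 160.
At Q = 2 the demand price is 160 and the supply price is 154. Deadweight loss is the triangle between the curves from 2 to 2.8571: (1/2)(160 - 154)(2.8571 - 2) = 2.5714.

2.57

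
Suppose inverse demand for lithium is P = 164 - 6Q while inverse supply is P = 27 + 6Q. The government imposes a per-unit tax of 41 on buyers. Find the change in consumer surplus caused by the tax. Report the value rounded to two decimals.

Without the tax, 164 - 6Q = 27 + 6Q so Q* = 11.4167 and P* = 95.5.
A tax on buyers shifts demand down by 41: (164 - 41) - 6Q = 27 + 6Q, so Q_t = 8. Buyers pay P_b = 116; sellers receive P_s = P_b - 41 = 75.
Consumers lose the trapezoid between P* and P_b out to Q_t plus the triangle from Q_t to Q*: change in CS = 192 - 391.0208 = -199.0208.

-199.02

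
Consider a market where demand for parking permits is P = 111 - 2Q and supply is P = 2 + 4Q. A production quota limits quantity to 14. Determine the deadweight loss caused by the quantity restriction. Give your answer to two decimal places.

52.08

Unrestricted equilibrium: Q* = (111 - 2)/(2 + 4) = 18.1667.
At Q = 14 the demand price is 111 - 2(14) = 83 and the supply price is 2 + 4(14) = 58.
Deadweight loss is the triangle between the curves from 14 to 18.1667: (1/2)(83 - 58)(18.1667 - 14) = 52.0833.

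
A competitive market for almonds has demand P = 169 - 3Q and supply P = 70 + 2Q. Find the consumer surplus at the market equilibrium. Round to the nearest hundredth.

588.06

Set 169 - 3Q = 70 + 2Q, which gives 99 = 5Q, so Q* = 19.8 and P* = 169 - 3(19.8) = 109.6.
Consumer surplus is the triangle under demand above P*: (1/2)(19.8)(169 - 109.6) = (1/2)(19.8)(59.4) = 588.06.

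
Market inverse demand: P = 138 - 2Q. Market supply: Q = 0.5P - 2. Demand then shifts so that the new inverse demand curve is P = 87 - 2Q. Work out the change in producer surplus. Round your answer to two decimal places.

-691.69

Rewriting supply in inverse form: P = 4 + 2Q.
Initial equilibrium: Q_0 = 33.5, P_0 = 71; CS_0 = (1/2)(33.5)(67) = 1122.25, PS_0 = (1/2)(33.5)(67) = 1122.25.
New equilibrium: 87 - 2Q = 4 + 2Q gives Q_1 = 20.75, P_1 = 45.5; CS_1 = 430.5625, PS_1 = 430.5625.
Change in producer surplus = 430.5625 - 1122.25 = -691.6875.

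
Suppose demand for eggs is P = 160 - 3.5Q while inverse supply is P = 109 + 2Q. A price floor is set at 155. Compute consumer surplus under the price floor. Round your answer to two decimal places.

3.57

Without the control, 160 - 3.5Q = 109 + 2Q so Q* = 9.2727 and P* = 127.5455.
At P = 155, buyers demand (160 - 155)/3.5 = 1.4286 while sellers would supply more, so the quantity traded is 1.4286 at price 155.
CS is the triangle under demand above 155: (1/2)(1.4286)(160 - 155) = 3.5714.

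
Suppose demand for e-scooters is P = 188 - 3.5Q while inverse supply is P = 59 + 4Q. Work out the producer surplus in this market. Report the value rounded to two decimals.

Equilibrium: 188 - 3.5Q = 59 + 4Q, so Q* = 17.2 and P* = 127.8.
The supply curve's price intercept is 59, so PS = (1/2)(Q*)(P* - 59) = (1/2)(17.2)(68.8) = 591.68.

591.68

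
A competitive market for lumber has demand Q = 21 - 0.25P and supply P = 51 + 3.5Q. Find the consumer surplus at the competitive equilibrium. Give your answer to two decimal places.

Rewriting demand in inverse form: P = 84 - 4Q.
Setting demand equal to supply, 33 = 7.5Q, so Q* = 4.4 and P* = 66.4.
CS is the area between the demand curve and P* from 0 to Q*: (1/2)(4.4)(17.6) = 38.72.

38.72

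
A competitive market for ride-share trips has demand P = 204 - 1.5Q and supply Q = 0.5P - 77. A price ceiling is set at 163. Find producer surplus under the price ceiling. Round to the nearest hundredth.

Rewriting supply in inverse form: P = 154 + 2Q.
Without the control, 204 - 1.5Q = 154 + 2Q so Q* = 14.2857 and P* = 182.5714.
At the ceiling price 163, quantity supplied is (163 - 154)/2 = 4.5; supply is the short side, so Q = 4.5 trades at P = 163.
PS is the triangle above supply below 163: (1/2)(4.5)(163 - 154) = 20.25.

20.25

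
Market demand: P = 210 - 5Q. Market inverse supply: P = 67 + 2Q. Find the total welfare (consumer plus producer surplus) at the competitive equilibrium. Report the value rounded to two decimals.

Equilibrium: 210 - 5Q = 67 + 2Q, so Q* = 20.4286 and P* = 107.8571.
CS = (1/2)(20.4286)(102.1429) = 1043.3163 and PS = (1/2)(20.4286)(40.8571) = 417.3265, so total surplus = 1460.6429.

1460.64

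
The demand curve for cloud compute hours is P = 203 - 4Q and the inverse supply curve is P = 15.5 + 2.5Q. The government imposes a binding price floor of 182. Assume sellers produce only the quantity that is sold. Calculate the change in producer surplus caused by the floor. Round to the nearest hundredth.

-200.45

Without the control, 203 - 4Q = 15.5 + 2.5Q so Q* = 28.8462 and P* = 87.6154.
At the floor price 182, quantity demanded is (203 - 182)/4 = 5.25; demand is the short side, so Q = 5.25 trades at P = 182.
PS goes from (1/2)(28.8462)(72.1154) = 1040.1257 to 839.6719 (computed as (182 - 15.5)(5.25) - (1/2)(2.5)(5.25)^2), a change of -200.4539.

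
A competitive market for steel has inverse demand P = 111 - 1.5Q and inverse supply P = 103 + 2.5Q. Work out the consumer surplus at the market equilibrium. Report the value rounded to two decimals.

Setting demand equal to supply, 8 = 4Q, so Q* = 2 and P* = 108.
CS is the area between the demand curve and P* from 0 to Q*: (1/2)(2)(3) = 3.

3.00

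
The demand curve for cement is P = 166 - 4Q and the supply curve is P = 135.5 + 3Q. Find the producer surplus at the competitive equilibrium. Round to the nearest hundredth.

Equilibrium: 166 - 4Q = 135.5 + 3Q, so Q* = 4.3571 and P* = 148.5714.
PS is the area between P* and the supply curve from 0 to Q*: (1/2)(4.3571)(13.0714) = 28.477.

28.48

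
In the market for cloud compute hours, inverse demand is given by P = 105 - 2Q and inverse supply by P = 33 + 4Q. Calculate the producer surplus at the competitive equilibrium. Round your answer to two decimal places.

288.00

Setting demand equal to supply, 72 = 6Q, so Q* = 12 and P* = 81.
The supply curve's price intercept is 33, so PS = (1/2)(Q*)(P* - 33) = (1/2)(12)(48) = 288.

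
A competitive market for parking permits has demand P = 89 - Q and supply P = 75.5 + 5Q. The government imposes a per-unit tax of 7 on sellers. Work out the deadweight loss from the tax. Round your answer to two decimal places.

Pre-tax equilibrium: 89 - Q = 75.5 + 5Q gives Q* = 2.25, P* = 86.75.
With the tax, sellers need 7 more per unit: 89 - Q = 75.5 + 5Q + 7, so Q_t = 1.0833. Buyers pay P_b = 87.9167; sellers receive P_s = P_b - 7 = 80.9167.
Deadweight loss is the triangle between the curves from Q_t to Q*: (1/2)(2.25 - 1.0833)(7) = 4.0833.

4.08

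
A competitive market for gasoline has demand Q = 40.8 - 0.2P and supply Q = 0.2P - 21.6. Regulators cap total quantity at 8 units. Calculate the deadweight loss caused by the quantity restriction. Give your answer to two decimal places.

12.80

Rewriting demand in inverse form: P = 204 - 5Q.
Rewriting supply in inverse form: P = 108 + 5Q.
Unrestricted equilibrium: Q* = (204 - 108)/(5 + 5) = 9.6.
At Q = 8 the demand price is 204 - 5(8) = 164 and the supply price is 108 + 5(8) = 148.
DWL = (1/2)(gap between curves at 8) x (Q* - 8) = (1/2)(16)(1.6) = 12.8.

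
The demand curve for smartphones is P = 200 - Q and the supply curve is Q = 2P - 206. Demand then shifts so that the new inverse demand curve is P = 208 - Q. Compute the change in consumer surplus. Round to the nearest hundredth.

Rewriting supply in inverse form: P = 103 + 0.5Q.
Initial equilibrium: Q_0 = 64.6667, P_0 = 135.3333; CS_0 = (1/2)(64.6667)(64.6667) = 2090.8889, PS_0 = (1/2)(64.6667)(32.3333) = 1045.4444.
New equilibrium: 208 - Q = 103 + 0.5Q gives Q_1 = 70, P_1 = 138; CS_1 = 2450, PS_1 = 1225.
Change in consumer surplus = 2450 - 2090.8889 = 359.1111.

359.11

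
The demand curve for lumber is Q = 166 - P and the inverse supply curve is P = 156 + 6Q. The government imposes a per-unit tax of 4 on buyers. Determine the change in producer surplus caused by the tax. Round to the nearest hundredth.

-3.92

Rewriting demand in inverse form: P = 166 - Q.
Pre-tax equilibrium: 166 - Q = 156 + 6Q gives Q* = 1.4286, P* = 164.5714.
With the tax, buyers' net willingness to pay falls by 4: (166 - 4) - Q = 156 + 6Q, so Q_t = 0.8571. Buyers pay P_b = 165.1429; sellers receive P_s = P_b - 4 = 161.1429.
Producers lose the trapezoid between P_s and P* out to Q_t plus the triangle from Q_t to Q*: change in PS = 2.2041 - 6.1224 = -3.9184.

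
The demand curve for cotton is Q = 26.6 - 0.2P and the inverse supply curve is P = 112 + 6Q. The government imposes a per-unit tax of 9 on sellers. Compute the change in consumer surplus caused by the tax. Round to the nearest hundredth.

Rewriting demand in inverse form: P = 133 - 5Q.
Pre-tax equilibrium: 133 - 5Q = 112 + 6Q gives Q* = 1.9091, P* = 123.4545.
With the tax, sellers need 9 more per unit: 133 - 5Q = 112 + 6Q + 9, so Q_t = 1.0909. Buyers pay P_b = 127.5455; sellers receive P_s = P_b - 9 = 118.5455.
Consumers lose the trapezoid between P* and P_b out to Q_t plus the triangle from Q_t to Q*: change in CS = 2.9752 - 9.1116 = -6.1364.

-6.14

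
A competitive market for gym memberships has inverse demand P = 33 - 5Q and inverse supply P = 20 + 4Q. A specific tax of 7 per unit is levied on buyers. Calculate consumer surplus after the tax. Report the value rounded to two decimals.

Pre-tax equilibrium: 33 - 5Q = 20 + 4Q gives Q* = 1.4444, P* = 25.7778.
With the tax, buyers' net willingness to pay falls by 7: (33 - 7) - 5Q = 20 + 4Q, so Q_t = 0.6667. Buyers pay P_b = 29.6667; sellers receive P_s = P_b - 7 = 22.6667.
Consumer surplus is the triangle under demand above P_b: (1/2)(0.6667)(33 - 29.6667) = 1.1111.

1.11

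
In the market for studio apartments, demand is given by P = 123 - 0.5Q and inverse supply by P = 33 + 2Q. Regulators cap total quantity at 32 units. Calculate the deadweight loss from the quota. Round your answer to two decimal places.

20.00

Without the quota, 123 - 0.5Q = 33 + 2Q gives Q* = 36.
At Q = 32 the demand price is 123 - 0.5(32) = 107 and the supply price is 33 + 2(32) = 97.
DWL = (1/2)(gap between curves at 32) x (Q* - 32) = (1/2)(10)(4) = 20.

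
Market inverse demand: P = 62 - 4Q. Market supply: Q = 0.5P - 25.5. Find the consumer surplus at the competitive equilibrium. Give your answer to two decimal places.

Rewriting supply in inverse form: P = 51 + 2Q.
Equilibrium: 62 - 4Q = 51 + 2Q, so Q* = 1.8333 and P* = 54.6667.
The demand choke price is 62, so CS = (1/2)(Q*)(62 - P*) = (1/2)(1.8333)(7.3333) = 6.7222.

6.72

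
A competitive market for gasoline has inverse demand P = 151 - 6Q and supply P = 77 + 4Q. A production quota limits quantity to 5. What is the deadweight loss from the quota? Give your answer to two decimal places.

Unrestricted equilibrium: Q* = (151 - 77)/(6 + 4) = 7.4.
At Q = 5 the demand price is 151 - 6(5) = 121 and the supply price is 77 + 4(5) = 97.
DWL = (1/2)(gap between curves at 5) x (Q* - 5) = (1/2)(24)(2.4) = 28.8.

28.80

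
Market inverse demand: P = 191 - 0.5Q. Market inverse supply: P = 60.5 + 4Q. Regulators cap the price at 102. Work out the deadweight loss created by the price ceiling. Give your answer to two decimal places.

780.50

Without the control, 191 - 0.5Q = 60.5 + 4Q so Q* = 29 and P* = 176.5.
At P = 102, sellers supply (102 - 60.5)/4 = 10.375 while buyers want more, so the quantity traded is 10.375 at price 102.
The lost-trades triangle has base Q* - 10.375 = 18.625 and height equal to the gap between the curves at Q = 10.375, which is 185.8125 - 102 = 83.8125. DWL = (1/2)(18.625)(83.8125) = 780.5039.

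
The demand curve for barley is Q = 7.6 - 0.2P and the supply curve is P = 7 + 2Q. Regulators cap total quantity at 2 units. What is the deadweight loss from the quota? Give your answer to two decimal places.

Rewriting demand in inverse form: P = 38 - 5Q.
Without the quota, 38 - 5Q = 7 + 2Q gives Q* = 4.4286.
At Q = 2 the demand price is 38 - 5(2) = 28 and the supply price is 7 + 2(2) = 11.
DWL = (1/2)(gap between curves at 2) x (Q* - 2) = (1/2)(17)(2.4286) = 20.6429.

20.64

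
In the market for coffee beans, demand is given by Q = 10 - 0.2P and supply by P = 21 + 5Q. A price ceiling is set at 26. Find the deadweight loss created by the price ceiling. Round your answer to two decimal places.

Rewriting demand in inverse form: P = 50 - 5Q.
Without the control, 50 - 5Q = 21 + 5Q so Q* = 2.9 and P* = 35.5.
At the ceiling price 26, quantity supplied is (26 - 21)/5 = 1; supply is the short side, so Q = 1 trades at P = 26.
The lost-trades triangle has base Q* - 1 = 1.9 and height equal to the gap between the curves at Q = 1, which is 45 - 26 = 19. DWL = (1/2)(1.9)(19) = 18.05.

18.05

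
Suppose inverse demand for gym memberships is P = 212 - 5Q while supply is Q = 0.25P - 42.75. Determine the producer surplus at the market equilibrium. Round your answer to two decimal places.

Rewriting supply in inverse form: P = 171 + 4Q.
Equilibrium: 212 - 5Q = 171 + 4Q, so Q* = 4.5556 and P* = 189.2222.
Producer surplus is the triangle above supply below P*: (1/2)(4.5556)(189.2222 - 171) = (1/2)(4.5556)(18.2222) = 41.5062.

41.51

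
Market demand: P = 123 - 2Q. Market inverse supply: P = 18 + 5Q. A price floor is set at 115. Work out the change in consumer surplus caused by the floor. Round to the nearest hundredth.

-209.00

Without the control, 123 - 2Q = 18 + 5Q so Q* = 15 and P* = 93.
At the floor price 115, quantity demanded is (123 - 115)/2 = 4; demand is the short side, so Q = 4 trades at P = 115.
CS goes from (1/2)(15)(30) = 225 to 16 (computed as (123 - 115)(4) - (1/2)(2)(4)^2), a change of -209.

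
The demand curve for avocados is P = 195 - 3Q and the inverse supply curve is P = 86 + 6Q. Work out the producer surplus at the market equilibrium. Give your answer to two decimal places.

Equilibrium: 195 - 3Q = 86 + 6Q, so Q* = 12.1111 and P* = 158.6667.
Producer surplus is the triangle above supply below P*: (1/2)(12.1111)(158.6667 - 86) = (1/2)(12.1111)(72.6667) = 440.037.

440.04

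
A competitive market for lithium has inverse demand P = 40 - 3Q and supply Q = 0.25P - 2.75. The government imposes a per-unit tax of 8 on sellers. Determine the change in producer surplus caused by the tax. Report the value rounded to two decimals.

Rewriting supply in inverse form: P = 11 + 4Q.
Without the tax, 40 - 3Q = 11 + 4Q so Q* = 4.1429 and P* = 27.5714.
A tax on sellers shifts supply up by 8: 40 - 3Q = 11 + 4Q + 8, so Q_t = 3. Buyers pay P_b = 31; sellers receive P_s = P_b - 8 = 23.
Producers lose the trapezoid between P_s and P* out to Q_t plus the triangle from Q_t to Q*: change in PS = 18 - 34.3265 = -16.3265.

-16.33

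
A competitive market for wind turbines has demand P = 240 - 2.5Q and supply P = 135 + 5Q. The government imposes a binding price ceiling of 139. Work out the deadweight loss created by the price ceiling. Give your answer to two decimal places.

Without the control, 240 - 2.5Q = 135 + 5Q so Q* = 14 and P* = 205.
At P = 139, sellers supply (139 - 135)/5 = 0.8 while buyers want more, so the quantity traded is 0.8 at price 139.
The lost-trades triangle has base Q* - 0.8 = 13.2 and height equal to the gap between the curves at Q = 0.8, which is 238 - 139 = 99. DWL = (1/2)(13.2)(99) = 653.4.

653.40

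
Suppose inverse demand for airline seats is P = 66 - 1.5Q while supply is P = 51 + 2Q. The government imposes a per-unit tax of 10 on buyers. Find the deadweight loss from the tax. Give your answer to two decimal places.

Pre-tax equilibrium: 66 - 1.5Q = 51 + 2Q gives Q* = 4.2857, P* = 59.5714.
A tax on buyers shifts demand down by 10: (66 - 10) - 1.5Q = 51 + 2Q, so Q_t = 1.4286. Buyers pay P_b = 63.8571; sellers receive P_s = P_b - 10 = 53.8571.
The welfare triangle lost has base Q* - Q_t = 2.8571 and height t = 10, so DWL = (1/2)(2.8571)(10) = 14.2857.

14.29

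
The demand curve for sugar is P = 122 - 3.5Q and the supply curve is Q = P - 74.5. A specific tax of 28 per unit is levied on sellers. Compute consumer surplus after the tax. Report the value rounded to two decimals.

32.86

Rewriting supply in inverse form: P = 74.5 + Q.
Pre-tax equilibrium: 122 - 3.5Q = 74.5 + Q gives Q* = 10.5556, P* = 85.0556.
A tax on sellers shifts supply up by 28: 122 - 3.5Q = 74.5 + Q + 28, so Q_t = 4.3333. Buyers pay P_b = 106.8333; sellers receive P_s = P_b - 28 = 78.8333.
Consumer surplus is the triangle under demand above P_b: (1/2)(4.3333)(122 - 106.8333) = 32.8611.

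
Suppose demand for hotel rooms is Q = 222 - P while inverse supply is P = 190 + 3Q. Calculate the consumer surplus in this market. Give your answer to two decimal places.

32.00

Rewriting demand in inverse form: P = 222 - Q.
Equilibrium: 222 - Q = 190 + 3Q, so Q* = 8 and P* = 214.
Consumer surplus is the triangle under demand above P*: (1/2)(8)(222 - 214) = (1/2)(8)(8) = 32.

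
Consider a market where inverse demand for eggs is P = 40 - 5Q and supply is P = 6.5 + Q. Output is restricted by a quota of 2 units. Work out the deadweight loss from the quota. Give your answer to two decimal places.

38.52

Unrestricted equilibrium: Q* = (40 - 6.5)/(5 + 1) = 5.5833.
At Q = 2 the demand price is 40 - 5(2) = 30 and the supply price is 6.5 + (2) = 8.5.
DWL = (1/2)(gap between curves at 2) x (Q* - 2) = (1/2)(21.5)(3.5833) = 38.5208.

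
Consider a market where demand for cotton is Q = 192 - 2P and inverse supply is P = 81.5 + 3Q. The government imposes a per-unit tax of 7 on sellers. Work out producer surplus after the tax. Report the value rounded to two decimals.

6.89

Rewriting demand in inverse form: P = 96 - 0.5Q.
Pre-tax equilibrium: 96 - 0.5Q = 81.5 + 3Q gives Q* = 4.1429, P* = 93.9286.
A tax on sellers shifts supply up by 7: 96 - 0.5Q = 81.5 + 3Q + 7, so Q_t = 2.1429. Buyers pay P_b = 94.9286; sellers receive P_s = P_b - 7 = 87.9286.
Producer surplus is the triangle above supply below P_s: (1/2)(2.1429)(87.9286 - 81.5) = 6.8878.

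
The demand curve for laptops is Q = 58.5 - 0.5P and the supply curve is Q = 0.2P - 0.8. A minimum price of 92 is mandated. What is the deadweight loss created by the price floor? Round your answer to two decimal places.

Rewriting demand in inverse form: P = 117 - 2Q.
Rewriting supply in inverse form: P = 4 + 5Q.
Free-market equilibrium: 117 - 2Q = 4 + 5Q gives Q* = 16.1429, P* = 84.7143.
At the floor price 92, quantity demanded is (117 - 92)/2 = 12.5; demand is the short side, so Q = 12.5 trades at P = 92.
At Q = 12.5 the demand price is 92 and the supply price is 66.5. Deadweight loss is the triangle between the curves from 12.5 to 16.1429: (1/2)(92 - 66.5)(16.1429 - 12.5) = 46.4464.

46.45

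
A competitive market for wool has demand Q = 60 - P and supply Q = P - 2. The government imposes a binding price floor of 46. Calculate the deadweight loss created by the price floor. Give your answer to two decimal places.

Rewriting demand in inverse form: P = 60 - Q.
Rewriting supply in inverse form: P = 2 + Q.
Free-market equilibrium: 60 - Q = 2 + Q gives Q* = 29, P* = 31.
At the floor price 46, quantity demanded is (60 - 46)/1 = 14; demand is the short side, so Q = 14 trades at P = 46.
At Q = 14 the demand price is 46 and the supply price is 16. Deadweight loss is the triangle between the curves from 14 to 29: (1/2)(46 - 16)(29 - 14) = 225.

225.00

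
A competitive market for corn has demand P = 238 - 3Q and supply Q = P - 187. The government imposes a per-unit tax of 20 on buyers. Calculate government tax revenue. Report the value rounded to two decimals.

155.00

Rewriting supply in inverse form: P = 187 + Q.
Without the tax, 238 - 3Q = 187 + Q so Q* = 12.75 and P* = 199.75.
With the tax, buyers' net willingness to pay falls by 20: (238 - 20) - 3Q = 187 + Q, so Q_t = 7.75. Buyers pay P_b = 214.75; sellers receive P_s = P_b - 20 = 194.75.
Tax revenue = t x Q_t = 20 x 7.75 = 155.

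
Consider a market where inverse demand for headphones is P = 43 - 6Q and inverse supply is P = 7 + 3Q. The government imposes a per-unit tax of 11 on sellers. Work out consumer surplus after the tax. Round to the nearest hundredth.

Pre-tax equilibrium: 43 - 6Q = 7 + 3Q gives Q* = 4, P* = 19.
A tax on sellers shifts supply up by 11: 43 - 6Q = 7 + 3Q + 11, so Q_t = 2.7778. Buyers pay P_b = 26.3333; sellers receive P_s = P_b - 11 = 15.3333.
CS = (1/2)(Q_t)(43 - P_b) = (1/2)(2.7778)(16.6667) = 23.1481.

23.15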